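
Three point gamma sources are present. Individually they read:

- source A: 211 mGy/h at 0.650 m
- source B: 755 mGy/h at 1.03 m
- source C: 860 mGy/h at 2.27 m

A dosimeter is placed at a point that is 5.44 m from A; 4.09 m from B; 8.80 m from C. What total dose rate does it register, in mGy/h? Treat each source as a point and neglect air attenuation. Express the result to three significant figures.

108 mGy/h

By superposition, sum each source's inverse-square contribution:
A: 211 × (0.650/5.44)² = 3.012 mGy/h
B: 755 × (1.03/4.09)² = 47.88 mGy/h
C: 860 × (2.27/8.80)² = 57.22 mGy/h
Total = 3.012 + 47.88 + 57.22 = 108.1 mGy/h.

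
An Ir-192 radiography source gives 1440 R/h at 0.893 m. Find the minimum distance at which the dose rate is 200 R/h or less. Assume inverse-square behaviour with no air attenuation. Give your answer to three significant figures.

Applying the 1/r² law, d₂ = d₁·√(I₁/I₂).
I₁/I₂ = 1440/200 = 7.200, so d₂ = 0.893 × √7.200 = 2.396 m.

2.40 m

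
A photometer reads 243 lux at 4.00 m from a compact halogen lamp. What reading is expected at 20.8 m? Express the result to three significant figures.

8.99 lux

Intensity scales as (d₁/d₂)², so the rate at 20.8 m is
243 × (4.00/20.8)² = 243 × 0.03698 = 8.986 lux.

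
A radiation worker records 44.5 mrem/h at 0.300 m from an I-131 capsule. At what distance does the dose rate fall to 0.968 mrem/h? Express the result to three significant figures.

2.03 m

Using I₁d₁² = I₂d₂², d₂ = d₁·√(I₁/I₂).
I₁/I₂ = 44.5/0.968 = 45.97, so d₂ = 0.300 × √45.97 = 2.034 m.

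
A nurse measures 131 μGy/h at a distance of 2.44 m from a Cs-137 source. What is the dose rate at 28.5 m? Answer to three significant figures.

0.960 μGy/h

Applying the 1/r² law, the rate at 28.5 m is
(2.44/28.5)² = 0.007330, so 131 × 0.007330 = 0.9602 μGy/h.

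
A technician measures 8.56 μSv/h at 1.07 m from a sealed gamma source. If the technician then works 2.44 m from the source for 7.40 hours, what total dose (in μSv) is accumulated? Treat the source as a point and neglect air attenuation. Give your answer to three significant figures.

12.2 μSv

Intensity scales as (d₁/d₂)², so rate at 2.44 m:
8.56 × (1.07/2.44)² = 8.56 × 0.1923 = 1.646 μSv/h.
Dose = rate × time = 1.646 μSv/h × 7.400 h = 12.18 μSv.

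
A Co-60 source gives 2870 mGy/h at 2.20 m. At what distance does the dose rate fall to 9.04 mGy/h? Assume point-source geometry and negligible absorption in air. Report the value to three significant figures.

39.2 m

Since intensity falls as 1/r², d₂ = d₁·√(I₁/I₂).
I₁/I₂ = 2870/9.04 = 317.5, so d₂ = 2.20 × √317.5 = 39.20 m.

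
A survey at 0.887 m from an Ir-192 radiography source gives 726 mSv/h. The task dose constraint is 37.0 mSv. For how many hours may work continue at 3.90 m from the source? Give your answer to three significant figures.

Intensity scales as (d₁/d₂)², so rate at 3.90 m:
726 × (0.887/3.90)² = 726 × 0.05173 = 37.56 mSv/h.
Stay time = 37.0 mSv ÷ 37.56 mSv/h = 0.9851 h.

0.985 h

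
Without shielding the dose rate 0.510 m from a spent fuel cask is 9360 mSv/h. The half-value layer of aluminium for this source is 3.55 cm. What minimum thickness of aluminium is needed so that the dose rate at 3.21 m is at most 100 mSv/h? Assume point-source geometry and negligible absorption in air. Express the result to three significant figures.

At 3.21 m, distance alone gives 9360 × (0.510/3.21)² = 9360 × 0.02524 = 236.2 mSv/h.
Further attenuation needed: 236.2/100 = 2.362.
n = log₂(2.362) = 1.240 half-value layers.
Thickness = 1.240 × 3.55 cm = 4.402 cm.

4.40 cm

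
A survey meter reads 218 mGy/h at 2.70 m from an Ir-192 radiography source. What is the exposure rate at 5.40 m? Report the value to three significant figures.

Using I₁d₁² = I₂d₂², the rate at 5.40 m is
218 × (2.70/5.40)² = 218 × 0.2500 = 54.50 mGy/h.

54.5 mGy/h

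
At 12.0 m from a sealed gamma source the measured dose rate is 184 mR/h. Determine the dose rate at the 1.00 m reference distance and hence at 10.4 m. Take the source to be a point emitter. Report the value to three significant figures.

26500 mR/h; 245 mR/h

Since intensity falls as 1/r²,
At 1.00 m: 184 × (12.0/1.00)² = 184 × 144.0 = 26500 mR/h
At 10.4 m: 26500 × (1.00/10.4)² = 26500 × 0.009246 = 245.0 mR/h.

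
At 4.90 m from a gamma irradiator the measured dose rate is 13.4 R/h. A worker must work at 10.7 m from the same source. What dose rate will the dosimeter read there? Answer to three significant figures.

Intensity scales as (d₁/d₂)², so scaling from 4.90 m to 10.7 m:
(4.90/10.7)² = 0.2097, so 13.4 × 0.2097 = 2.810 R/h.

2.81 R/h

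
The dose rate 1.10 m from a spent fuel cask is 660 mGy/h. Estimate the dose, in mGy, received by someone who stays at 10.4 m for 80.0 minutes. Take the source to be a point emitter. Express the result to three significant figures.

By the inverse-square law, rate at 10.4 m:
(1.10/10.4)² = 0.01119, so 660 × 0.01119 = 7.385 mGy/h.
Dose = rate × time = 7.385 mGy/h × 1.333 h = 9.844 mGy.

9.84 mGy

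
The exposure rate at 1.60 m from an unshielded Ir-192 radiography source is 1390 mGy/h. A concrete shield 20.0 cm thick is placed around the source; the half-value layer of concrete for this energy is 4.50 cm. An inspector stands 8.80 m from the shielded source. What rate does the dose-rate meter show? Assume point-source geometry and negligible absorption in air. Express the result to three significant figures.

2.11 mGy/h

Distance alone: 1390 × (1.60/8.80)² = 1390 × 0.03306 = 45.95 mGy/h.
Shield: 20.0/4.50 = 4.444 half-value layers → attenuation 2^(−4.444) = 0.04594.
Combined: 45.95 × 0.04594 = 2.111 mGy/h.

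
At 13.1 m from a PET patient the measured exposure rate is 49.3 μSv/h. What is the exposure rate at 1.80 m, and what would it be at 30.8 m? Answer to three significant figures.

Using I₁d₁² = I₂d₂²,
At 1.80 m: (13.1/1.80)² = 52.97, so 49.3 × 52.97 = 2611 μSv/h
At 30.8 m: (1.80/30.8)² = 0.003415, so 2611 × 0.003415 = 8.917 μSv/h.

2610 μSv/h; 8.92 μSv/h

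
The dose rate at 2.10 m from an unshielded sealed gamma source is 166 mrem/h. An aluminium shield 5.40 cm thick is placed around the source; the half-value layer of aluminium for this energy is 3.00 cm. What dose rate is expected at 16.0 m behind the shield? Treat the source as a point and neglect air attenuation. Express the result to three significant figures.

0.821 mrem/h

Distance alone: (2.10/16.0)² = 0.01723, so 166 × 0.01723 = 2.860 mrem/h.
Shield: 5.40/3.00 = 1.800 half-value layers → attenuation 2^(−1.800) = 0.2872.
Combined: 2.860 × 0.2872 = 0.8214 mrem/h.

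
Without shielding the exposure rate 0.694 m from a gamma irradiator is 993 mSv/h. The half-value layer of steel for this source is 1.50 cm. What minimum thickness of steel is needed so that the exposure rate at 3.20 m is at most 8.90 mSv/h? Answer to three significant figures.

3.59 cm

At 3.20 m, distance alone gives 993 × (0.694/3.20)² = 993 × 0.04703 = 46.70 mSv/h.
Further attenuation needed: 46.70/8.90 = 5.247.
n = log₂(5.247) = 2.391 half-value layers.
Thickness = 2.391 × 1.50 cm = 3.587 cm.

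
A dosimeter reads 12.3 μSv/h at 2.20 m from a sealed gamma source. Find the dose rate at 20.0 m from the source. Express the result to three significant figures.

Using I₁d₁² = I₂d₂², the rate at 20.0 m is
(2.20/20.0)² = 0.01210, so 12.3 × 0.01210 = 0.1488 μSv/h.

0.149 μSv/h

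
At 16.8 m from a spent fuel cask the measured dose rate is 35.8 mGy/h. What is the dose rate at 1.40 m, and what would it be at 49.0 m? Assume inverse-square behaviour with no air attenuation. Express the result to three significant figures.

Using I₁d₁² = I₂d₂²,
At 1.40 m: 35.8 × (16.8/1.40)² = 35.8 × 144.0 = 5155 mGy/h
At 49.0 m: 5155 × (1.40/49.0)² = 5155 × 0.0008163 = 4.208 mGy/h.

5160 mGy/h; 4.21 mGy/h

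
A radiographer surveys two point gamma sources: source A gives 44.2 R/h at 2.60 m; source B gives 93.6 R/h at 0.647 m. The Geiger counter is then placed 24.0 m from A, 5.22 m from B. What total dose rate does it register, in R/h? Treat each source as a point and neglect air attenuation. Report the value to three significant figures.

Each source contributes Iᵢ·(dᵢ/rᵢ)²; contributions add.
A: 44.2 × (2.60/24.0)² = 0.5187 R/h
B: 93.6 × (0.647/5.22)² = 1.438 R/h
Total = 0.5187 + 1.438 = 1.957 R/h.

1.96 R/h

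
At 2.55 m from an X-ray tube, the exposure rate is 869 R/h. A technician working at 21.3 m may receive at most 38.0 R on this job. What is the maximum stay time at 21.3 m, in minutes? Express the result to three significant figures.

183 min

By the inverse-square law, rate at 21.3 m:
869 × (2.55/21.3)² = 869 × 0.01433 = 12.45 R/h.
Stay time = 38.0 R ÷ 12.45 R/h = 3.052 h = 183.1 min.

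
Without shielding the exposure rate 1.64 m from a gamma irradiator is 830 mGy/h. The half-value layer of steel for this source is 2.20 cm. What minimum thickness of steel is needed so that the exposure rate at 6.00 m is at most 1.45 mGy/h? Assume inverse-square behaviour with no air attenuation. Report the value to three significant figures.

At 6.00 m, distance alone gives (1.64/6.00)² = 0.07471, so 830 × 0.07471 = 62.01 mGy/h.
Further attenuation needed: 62.01/1.45 = 42.77.
n = log₂(42.77) = 5.419 half-value layers.
Thickness = 5.419 × 2.20 cm = 11.92 cm.

11.9 cm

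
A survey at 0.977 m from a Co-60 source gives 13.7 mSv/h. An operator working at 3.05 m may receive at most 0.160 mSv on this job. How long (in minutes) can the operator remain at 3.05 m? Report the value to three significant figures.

6.83 min

Intensity scales as (d₁/d₂)², so rate at 3.05 m:
(0.977/3.05)² = 0.1026, so 13.7 × 0.1026 = 1.406 mSv/h.
Stay time = 0.160 mSv ÷ 1.406 mSv/h = 0.1138 h = 6.828 min.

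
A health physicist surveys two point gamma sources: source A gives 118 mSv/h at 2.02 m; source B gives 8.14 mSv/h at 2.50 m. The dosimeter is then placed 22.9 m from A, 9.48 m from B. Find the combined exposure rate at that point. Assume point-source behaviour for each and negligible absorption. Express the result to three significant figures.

1.48 mSv/h

By superposition, sum each source's inverse-square contribution:
A: 118 × (2.02/22.9)² = 0.9182 mSv/h
B: 8.14 × (2.50/9.48)² = 0.5661 mSv/h
Total = 0.9182 + 0.5661 = 1.484 mSv/h.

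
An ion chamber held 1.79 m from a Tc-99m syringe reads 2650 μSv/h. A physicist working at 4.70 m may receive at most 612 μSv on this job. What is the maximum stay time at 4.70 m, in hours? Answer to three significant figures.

1.59 h

Since intensity falls as 1/r², rate at 4.70 m:
(1.79/4.70)² = 0.1450, so 2650 × 0.1450 = 384.2 μSv/h.
Stay time = 612 μSv ÷ 384.2 μSv/h = 1.593 h.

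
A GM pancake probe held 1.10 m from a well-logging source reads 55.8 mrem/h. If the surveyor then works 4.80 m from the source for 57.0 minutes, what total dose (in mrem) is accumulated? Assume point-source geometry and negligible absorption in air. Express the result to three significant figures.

Using I₁d₁² = I₂d₂², rate at 4.80 m:
55.8 × (1.10/4.80)² = 55.8 × 0.05252 = 2.931 mrem/h.
Dose = rate × time = 2.931 mrem/h × 0.9500 h = 2.784 mrem.

2.78 mrem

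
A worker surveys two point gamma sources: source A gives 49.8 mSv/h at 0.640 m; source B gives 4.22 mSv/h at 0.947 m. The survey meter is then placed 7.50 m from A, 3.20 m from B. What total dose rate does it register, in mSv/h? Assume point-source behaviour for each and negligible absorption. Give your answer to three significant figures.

Each source contributes Iᵢ·(dᵢ/rᵢ)²; contributions add.
A: 49.8 × (0.640/7.50)² = 0.3626 mSv/h
B: 4.22 × (0.947/3.20)² = 0.3696 mSv/h
Total = 0.3626 + 0.3696 = 0.7322 mSv/h.

0.732 mSv/h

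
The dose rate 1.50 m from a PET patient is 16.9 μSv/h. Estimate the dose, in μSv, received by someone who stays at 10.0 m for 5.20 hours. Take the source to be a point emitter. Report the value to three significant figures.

1.98 μSv

Applying the 1/r² law, rate at 10.0 m:
16.9 × (1.50/10.0)² = 16.9 × 0.02250 = 0.3802 μSv/h.
Dose = rate × time = 0.3802 μSv/h × 5.200 h = 1.977 μSv.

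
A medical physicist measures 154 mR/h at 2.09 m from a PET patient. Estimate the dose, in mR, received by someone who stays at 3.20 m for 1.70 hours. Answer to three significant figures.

112 mR

Using I₁d₁² = I₂d₂², rate at 3.20 m:
154 × (2.09/3.20)² = 154 × 0.4266 = 65.70 mR/h.
Dose = rate × time = 65.70 mR/h × 1.700 h = 111.7 mR.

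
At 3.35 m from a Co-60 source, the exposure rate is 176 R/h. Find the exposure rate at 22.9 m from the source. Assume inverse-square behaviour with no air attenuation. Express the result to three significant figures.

By the inverse-square law, the rate at 22.9 m is
176 × (3.35/22.9)² = 176 × 0.02140 = 3.766 R/h.

3.77 R/h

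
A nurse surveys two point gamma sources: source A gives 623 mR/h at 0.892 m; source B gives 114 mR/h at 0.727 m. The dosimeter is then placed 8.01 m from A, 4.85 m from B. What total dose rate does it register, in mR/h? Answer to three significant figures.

10.3 mR/h

By superposition, sum each source's inverse-square contribution:
A: 623 × (0.892/8.01)² = 7.726 mR/h
B: 114 × (0.727/4.85)² = 2.561 mR/h
Total = 7.726 + 2.561 = 10.29 mR/h.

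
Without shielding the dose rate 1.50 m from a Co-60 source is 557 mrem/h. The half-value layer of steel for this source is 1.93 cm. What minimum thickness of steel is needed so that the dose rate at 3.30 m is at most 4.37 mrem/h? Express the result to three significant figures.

9.11 cm

At 3.30 m, distance alone gives (1.50/3.30)² = 0.2066, so 557 × 0.2066 = 115.1 mrem/h.
Further attenuation needed: 115.1/4.37 = 26.34.
n = log₂(26.34) = 4.719 half-value layers.
Thickness = 4.719 × 1.93 cm = 9.108 cm.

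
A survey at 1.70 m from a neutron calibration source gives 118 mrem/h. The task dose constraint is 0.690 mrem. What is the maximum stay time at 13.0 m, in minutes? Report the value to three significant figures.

20.5 min

Using I₁d₁² = I₂d₂², rate at 13.0 m:
118 × (1.70/13.0)² = 118 × 0.01710 = 2.018 mrem/h.
Stay time = 0.690 mrem ÷ 2.018 mrem/h = 0.3419 h = 20.51 min.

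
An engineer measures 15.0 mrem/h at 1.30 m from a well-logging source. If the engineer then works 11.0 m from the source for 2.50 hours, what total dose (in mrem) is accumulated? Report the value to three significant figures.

Applying the 1/r² law, rate at 11.0 m:
15.0 × (1.30/11.0)² = 15.0 × 0.01397 = 0.2095 mrem/h.
Dose = rate × time = 0.2095 mrem/h × 2.500 h = 0.5237 mrem.

0.524 mrem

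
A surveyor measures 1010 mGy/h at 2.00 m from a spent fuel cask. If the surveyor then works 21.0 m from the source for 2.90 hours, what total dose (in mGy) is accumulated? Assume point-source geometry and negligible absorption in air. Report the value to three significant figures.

Since intensity falls as 1/r², rate at 21.0 m:
(2.00/21.0)² = 0.009070, so 1010 × 0.009070 = 9.161 mGy/h.
Dose = rate × time = 9.161 mGy/h × 2.900 h = 26.57 mGy.

26.6 mGy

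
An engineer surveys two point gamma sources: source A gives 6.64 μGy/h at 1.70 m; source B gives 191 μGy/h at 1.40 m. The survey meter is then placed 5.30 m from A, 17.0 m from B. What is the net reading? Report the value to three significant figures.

1.98 μGy/h

By superposition, sum each source's inverse-square contribution:
A: 6.64 × (1.70/5.30)² = 0.6831 μGy/h
B: 191 × (1.40/17.0)² = 1.295 μGy/h
Total = 0.6831 + 1.295 = 1.978 μGy/h.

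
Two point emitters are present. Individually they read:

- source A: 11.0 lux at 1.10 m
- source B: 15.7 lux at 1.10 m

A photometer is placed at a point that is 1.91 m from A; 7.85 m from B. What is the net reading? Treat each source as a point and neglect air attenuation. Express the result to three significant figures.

3.96 lux

Each source contributes Iᵢ·(dᵢ/rᵢ)²; contributions add.
A: 11.0 × (1.10/1.91)² = 3.648 lux
B: 15.7 × (1.10/7.85)² = 0.3083 lux
Total = 3.648 + 0.3083 = 3.956 lux.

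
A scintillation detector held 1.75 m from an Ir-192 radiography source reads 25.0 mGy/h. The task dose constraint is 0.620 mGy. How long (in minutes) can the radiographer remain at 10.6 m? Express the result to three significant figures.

54.6 min

Since intensity falls as 1/r², rate at 10.6 m:
25.0 × (1.75/10.6)² = 25.0 × 0.02726 = 0.6815 mGy/h.
Stay time = 0.620 mGy ÷ 0.6815 mGy/h = 0.9098 h = 54.59 min.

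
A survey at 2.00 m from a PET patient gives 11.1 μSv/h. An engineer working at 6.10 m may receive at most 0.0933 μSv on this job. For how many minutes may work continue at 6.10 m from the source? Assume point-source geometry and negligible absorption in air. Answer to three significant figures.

Applying the 1/r² law, rate at 6.10 m:
(2.00/6.10)² = 0.1075, so 11.1 × 0.1075 = 1.193 μSv/h.
Stay time = 0.0933 μSv ÷ 1.193 μSv/h = 0.07821 h = 4.693 min.

4.69 min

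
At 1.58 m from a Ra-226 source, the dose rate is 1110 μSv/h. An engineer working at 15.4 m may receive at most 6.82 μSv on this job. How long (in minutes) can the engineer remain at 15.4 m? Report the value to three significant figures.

Intensity scales as (d₁/d₂)², so rate at 15.4 m:
(1.58/15.4)² = 0.01053, so 1110 × 0.01053 = 11.69 μSv/h.
Stay time = 6.82 μSv ÷ 11.69 μSv/h = 0.5834 h = 35.00 min.

35.0 min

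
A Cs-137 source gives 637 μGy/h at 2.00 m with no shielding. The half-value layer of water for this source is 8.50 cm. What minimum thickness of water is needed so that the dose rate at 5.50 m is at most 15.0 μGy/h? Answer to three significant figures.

At 5.50 m, distance alone gives 637 × (2.00/5.50)² = 637 × 0.1322 = 84.21 μGy/h.
Further attenuation needed: 84.21/15.0 = 5.614.
n = log₂(5.614) = 2.489 half-value layers.
Thickness = 2.489 × 8.50 cm = 21.16 cm.

21.2 cm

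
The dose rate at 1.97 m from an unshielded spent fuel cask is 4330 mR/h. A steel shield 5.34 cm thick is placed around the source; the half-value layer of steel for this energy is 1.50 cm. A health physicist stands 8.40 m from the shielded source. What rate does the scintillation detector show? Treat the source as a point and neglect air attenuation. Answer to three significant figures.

20.2 mR/h

Distance alone: (1.97/8.40)² = 0.05500, so 4330 × 0.05500 = 238.2 mR/h.
Shield: 5.34/1.50 = 3.560 half-value layers → attenuation 2^(−3.560) = 0.08479.
Combined: 238.2 × 0.08479 = 20.20 mR/h.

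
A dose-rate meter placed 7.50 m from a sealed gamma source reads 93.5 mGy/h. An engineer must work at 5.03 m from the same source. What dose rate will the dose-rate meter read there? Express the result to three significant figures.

By the inverse-square law, scaling from 7.50 m to 5.03 m:
(7.50/5.03)² = 2.223, so 93.5 × 2.223 = 207.9 mGy/h.

208 mGy/h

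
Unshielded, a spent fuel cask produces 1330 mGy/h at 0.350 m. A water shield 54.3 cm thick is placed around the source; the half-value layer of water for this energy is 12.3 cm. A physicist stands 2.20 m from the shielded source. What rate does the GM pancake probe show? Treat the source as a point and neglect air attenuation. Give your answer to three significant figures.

1.58 mGy/h

Distance alone: 1330 × (0.350/2.20)² = 1330 × 0.02531 = 33.66 mGy/h.
Shield: 54.3/12.3 = 4.415 half-value layers → attenuation 2^(−4.415) = 0.04688.
Combined: 33.66 × 0.04688 = 1.578 mGy/h.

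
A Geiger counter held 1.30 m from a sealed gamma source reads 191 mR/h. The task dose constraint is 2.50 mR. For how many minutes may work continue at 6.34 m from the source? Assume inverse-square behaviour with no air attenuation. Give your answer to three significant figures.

18.7 min

Intensity scales as (d₁/d₂)², so rate at 6.34 m:
191 × (1.30/6.34)² = 191 × 0.04204 = 8.030 mR/h.
Stay time = 2.50 mR ÷ 8.030 mR/h = 0.3113 h = 18.68 min.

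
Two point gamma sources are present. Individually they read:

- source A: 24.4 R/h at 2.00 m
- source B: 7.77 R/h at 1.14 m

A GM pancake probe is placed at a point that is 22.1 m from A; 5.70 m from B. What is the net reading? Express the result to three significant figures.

0.511 R/h

By superposition, sum each source's inverse-square contribution:
A: 24.4 × (2.00/22.1)² = 0.1998 R/h
B: 7.77 × (1.14/5.70)² = 0.3108 R/h
Total = 0.1998 + 0.3108 = 0.5106 R/h.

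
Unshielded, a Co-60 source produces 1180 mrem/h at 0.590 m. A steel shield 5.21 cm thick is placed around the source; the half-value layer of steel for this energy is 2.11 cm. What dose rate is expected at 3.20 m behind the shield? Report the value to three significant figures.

Distance alone: 1180 × (0.590/3.20)² = 1180 × 0.03399 = 40.11 mrem/h.
Shield: 5.21/2.11 = 2.469 half-value layers → attenuation 2^(−2.469) = 0.1806.
Combined: 40.11 × 0.1806 = 7.244 mrem/h.

7.24 mrem/h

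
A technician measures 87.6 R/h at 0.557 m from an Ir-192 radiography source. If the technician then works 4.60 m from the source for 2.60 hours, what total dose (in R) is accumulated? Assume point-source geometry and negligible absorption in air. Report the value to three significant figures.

By the inverse-square law, rate at 4.60 m:
87.6 × (0.557/4.60)² = 87.6 × 0.01466 = 1.284 R/h.
Dose = rate × time = 1.284 R/h × 2.600 h = 3.338 R.

3.34 R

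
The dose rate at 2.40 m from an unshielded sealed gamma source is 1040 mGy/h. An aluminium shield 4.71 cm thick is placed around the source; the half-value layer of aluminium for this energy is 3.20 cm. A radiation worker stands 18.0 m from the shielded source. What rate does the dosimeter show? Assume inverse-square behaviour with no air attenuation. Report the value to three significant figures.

Distance alone: 1040 × (2.40/18.0)² = 1040 × 0.01778 = 18.49 mGy/h.
Shield: 4.71/3.20 = 1.472 half-value layers → attenuation 2^(−1.472) = 0.3605.
Combined: 18.49 × 0.3605 = 6.666 mGy/h.

6.67 mGy/h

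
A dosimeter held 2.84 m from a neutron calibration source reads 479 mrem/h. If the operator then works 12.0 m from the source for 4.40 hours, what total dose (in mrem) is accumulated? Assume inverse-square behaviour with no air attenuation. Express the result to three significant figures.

118 mrem

Applying the 1/r² law, rate at 12.0 m:
(2.84/12.0)² = 0.05601, so 479 × 0.05601 = 26.83 mrem/h.
Dose = rate × time = 26.83 mrem/h × 4.400 h = 118.1 mrem.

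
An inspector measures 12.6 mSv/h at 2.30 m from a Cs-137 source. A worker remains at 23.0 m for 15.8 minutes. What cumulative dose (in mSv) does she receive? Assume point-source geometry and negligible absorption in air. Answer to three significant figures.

0.0332 mSv

Intensity scales as (d₁/d₂)², so rate at 23.0 m:
(2.30/23.0)² = 0.01000, so 12.6 × 0.01000 = 0.1260 mSv/h.
Dose = rate × time = 0.1260 mSv/h × 0.2633 h = 0.03318 mSv.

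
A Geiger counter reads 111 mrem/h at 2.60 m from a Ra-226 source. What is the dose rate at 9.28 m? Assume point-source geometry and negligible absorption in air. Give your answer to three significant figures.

8.71 mrem/h

Since intensity falls as 1/r², the rate at 9.28 m is
(2.60/9.28)² = 0.07850, so 111 × 0.07850 = 8.713 mrem/h.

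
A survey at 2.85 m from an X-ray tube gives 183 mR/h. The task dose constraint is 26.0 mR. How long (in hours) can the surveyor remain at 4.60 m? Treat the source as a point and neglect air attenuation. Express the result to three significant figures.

Applying the 1/r² law, rate at 4.60 m:
(2.85/4.60)² = 0.3839, so 183 × 0.3839 = 70.25 mR/h.
Stay time = 26.0 mR ÷ 70.25 mR/h = 0.3701 h.

0.370 h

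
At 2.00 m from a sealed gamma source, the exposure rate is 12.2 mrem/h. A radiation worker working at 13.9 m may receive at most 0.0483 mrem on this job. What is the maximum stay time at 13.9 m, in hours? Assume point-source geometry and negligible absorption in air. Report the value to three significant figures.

0.191 h

By the inverse-square law, rate at 13.9 m:
12.2 × (2.00/13.9)² = 12.2 × 0.02070 = 0.2525 mrem/h.
Stay time = 0.0483 mrem ÷ 0.2525 mrem/h = 0.1913 h.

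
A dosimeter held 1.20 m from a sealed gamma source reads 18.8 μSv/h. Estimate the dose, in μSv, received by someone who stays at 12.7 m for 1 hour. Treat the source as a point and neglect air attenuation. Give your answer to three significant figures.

0.168 μSv

By the inverse-square law, rate at 12.7 m:
(1.20/12.7)² = 0.008928, so 18.8 × 0.008928 = 0.1678 μSv/h.
Dose = rate × time = 0.1678 μSv/h × 1.000 h = 0.1678 μSv.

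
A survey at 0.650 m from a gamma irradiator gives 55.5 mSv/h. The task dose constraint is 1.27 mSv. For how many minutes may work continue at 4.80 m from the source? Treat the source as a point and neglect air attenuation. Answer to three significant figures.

74.9 min

Using I₁d₁² = I₂d₂², rate at 4.80 m:
55.5 × (0.650/4.80)² = 55.5 × 0.01834 = 1.018 mSv/h.
Stay time = 1.27 mSv ÷ 1.018 mSv/h = 1.248 h = 74.88 min.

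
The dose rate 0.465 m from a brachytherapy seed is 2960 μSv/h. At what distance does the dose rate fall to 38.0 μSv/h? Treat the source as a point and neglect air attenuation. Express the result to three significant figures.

4.10 m

By the inverse-square law, d₂ = d₁·√(I₁/I₂).
I₁/I₂ = 2960/38.0 = 77.89, so d₂ = 0.465 × √77.89 = 4.104 m.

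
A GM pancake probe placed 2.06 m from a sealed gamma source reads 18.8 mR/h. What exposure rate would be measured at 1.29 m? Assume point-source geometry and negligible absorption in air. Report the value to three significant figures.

By the inverse-square law, scaling from 2.06 m to 1.29 m:
(2.06/1.29)² = 2.550, so 18.8 × 2.550 = 47.94 mR/h.

47.9 mR/h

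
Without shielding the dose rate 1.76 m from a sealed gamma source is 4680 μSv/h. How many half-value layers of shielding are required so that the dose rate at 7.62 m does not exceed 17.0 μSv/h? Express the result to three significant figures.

At 7.62 m, distance alone gives (1.76/7.62)² = 0.05335, so 4680 × 0.05335 = 249.7 μSv/h.
Further attenuation needed: 249.7/17.0 = 14.69.
n = log₂(14.69) = 3.877 half-value layers.

3.88 half-value layers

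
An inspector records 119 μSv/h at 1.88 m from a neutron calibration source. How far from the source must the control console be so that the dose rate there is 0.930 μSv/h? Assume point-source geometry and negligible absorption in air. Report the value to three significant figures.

Applying the 1/r² law, d₂ = d₁·√(I₁/I₂).
I₁/I₂ = 119/0.930 = 128.0, so d₂ = 1.88 × √128.0 = 21.27 m.

21.3 m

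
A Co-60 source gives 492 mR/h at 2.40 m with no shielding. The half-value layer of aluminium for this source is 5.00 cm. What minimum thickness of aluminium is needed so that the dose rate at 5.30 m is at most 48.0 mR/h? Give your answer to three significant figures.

At 5.30 m, distance alone gives (2.40/5.30)² = 0.2051, so 492 × 0.2051 = 100.9 mR/h.
Further attenuation needed: 100.9/48.0 = 2.102.
n = log₂(2.102) = 1.072 half-value layers.
Thickness = 1.072 × 5.00 cm = 5.360 cm.

5.36 cm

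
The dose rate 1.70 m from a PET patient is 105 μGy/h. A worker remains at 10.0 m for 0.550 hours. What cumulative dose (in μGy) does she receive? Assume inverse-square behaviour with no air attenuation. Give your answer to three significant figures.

By the inverse-square law, rate at 10.0 m:
105 × (1.70/10.0)² = 105 × 0.02890 = 3.034 μGy/h.
Dose = rate × time = 3.034 μGy/h × 0.5500 h = 1.669 μGy.

1.67 μGy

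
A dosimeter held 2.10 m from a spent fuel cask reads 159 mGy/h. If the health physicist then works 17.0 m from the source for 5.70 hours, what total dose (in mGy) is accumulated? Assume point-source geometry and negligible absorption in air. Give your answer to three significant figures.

Using I₁d₁² = I₂d₂², rate at 17.0 m:
(2.10/17.0)² = 0.01526, so 159 × 0.01526 = 2.426 mGy/h.
Dose = rate × time = 2.426 mGy/h × 5.700 h = 13.83 mGy.

13.8 mGy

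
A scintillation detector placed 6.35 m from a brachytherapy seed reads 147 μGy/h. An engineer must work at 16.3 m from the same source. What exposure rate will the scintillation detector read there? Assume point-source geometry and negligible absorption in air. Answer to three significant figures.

22.3 μGy/h

Intensity scales as (d₁/d₂)², so scaling from 6.35 m to 16.3 m:
(6.35/16.3)² = 0.1518, so 147 × 0.1518 = 22.31 μGy/h.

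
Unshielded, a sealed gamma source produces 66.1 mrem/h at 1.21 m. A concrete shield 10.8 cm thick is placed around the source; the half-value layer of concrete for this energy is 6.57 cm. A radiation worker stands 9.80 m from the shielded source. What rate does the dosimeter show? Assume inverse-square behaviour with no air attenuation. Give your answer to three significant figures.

Distance alone: (1.21/9.80)² = 0.01524, so 66.1 × 0.01524 = 1.007 mrem/h.
Shield: 10.8/6.57 = 1.644 half-value layers → attenuation 2^(−1.644) = 0.3200.
Combined: 1.007 × 0.3200 = 0.3222 mrem/h.

0.322 mrem/h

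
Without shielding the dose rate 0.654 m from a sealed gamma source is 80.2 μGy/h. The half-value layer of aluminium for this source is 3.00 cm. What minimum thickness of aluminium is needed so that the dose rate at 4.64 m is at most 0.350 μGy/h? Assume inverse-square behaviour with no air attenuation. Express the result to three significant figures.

At 4.64 m, distance alone gives 80.2 × (0.654/4.64)² = 80.2 × 0.01987 = 1.594 μGy/h.
Further attenuation needed: 1.594/0.350 = 4.554.
n = log₂(4.554) = 2.187 half-value layers.
Thickness = 2.187 × 3.00 cm = 6.561 cm.

6.56 cm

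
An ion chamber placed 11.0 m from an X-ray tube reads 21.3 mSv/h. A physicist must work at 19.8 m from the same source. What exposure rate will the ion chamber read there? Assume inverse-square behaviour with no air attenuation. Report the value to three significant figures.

6.57 mSv/h

Applying the 1/r² law, scaling from 11.0 m to 19.8 m:
21.3 × (11.0/19.8)² = 21.3 × 0.3086 = 6.573 mSv/h.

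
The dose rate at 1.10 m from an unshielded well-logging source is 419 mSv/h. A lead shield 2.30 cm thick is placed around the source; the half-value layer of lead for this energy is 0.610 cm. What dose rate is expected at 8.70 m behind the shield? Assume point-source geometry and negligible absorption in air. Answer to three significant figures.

Distance alone: (1.10/8.70)² = 0.01599, so 419 × 0.01599 = 6.700 mSv/h.
Shield: 2.30/0.610 = 3.770 half-value layers → attenuation 2^(−3.770) = 0.07330.
Combined: 6.700 × 0.07330 = 0.4911 mSv/h.

0.491 mSv/h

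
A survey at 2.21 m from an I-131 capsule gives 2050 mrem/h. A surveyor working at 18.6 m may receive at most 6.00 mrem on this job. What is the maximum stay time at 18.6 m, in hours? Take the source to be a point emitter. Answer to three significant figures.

By the inverse-square law, rate at 18.6 m:
2050 × (2.21/18.6)² = 2050 × 0.01412 = 28.95 mrem/h.
Stay time = 6.00 mrem ÷ 28.95 mrem/h = 0.2073 h.

0.207 h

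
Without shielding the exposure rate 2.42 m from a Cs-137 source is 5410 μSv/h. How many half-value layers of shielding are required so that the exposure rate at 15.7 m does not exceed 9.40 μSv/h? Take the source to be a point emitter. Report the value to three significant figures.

At 15.7 m, distance alone gives 5410 × (2.42/15.7)² = 5410 × 0.02376 = 128.5 μSv/h.
Further attenuation needed: 128.5/9.40 = 13.67.
n = log₂(13.67) = 3.773 half-value layers.

3.77 half-value layers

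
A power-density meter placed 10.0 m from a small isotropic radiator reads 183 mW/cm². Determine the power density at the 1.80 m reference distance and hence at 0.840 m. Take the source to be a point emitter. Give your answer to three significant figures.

Using I₁d₁² = I₂d₂²,
At 1.80 m: (10.0/1.80)² = 30.86, so 183 × 30.86 = 5647 mW/cm²
At 0.840 m: (1.80/0.840)² = 4.592, so 5647 × 4.592 = 25930 mW/cm².

5650 mW/cm²; 25900 mW/cm²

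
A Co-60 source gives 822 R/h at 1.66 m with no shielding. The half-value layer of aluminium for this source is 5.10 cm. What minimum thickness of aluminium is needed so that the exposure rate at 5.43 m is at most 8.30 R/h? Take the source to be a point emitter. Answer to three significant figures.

16.4 cm

At 5.43 m, distance alone gives (1.66/5.43)² = 0.09346, so 822 × 0.09346 = 76.82 R/h.
Further attenuation needed: 76.82/8.30 = 9.255.
n = log₂(9.255) = 3.210 half-value layers.
Thickness = 3.210 × 5.10 cm = 16.37 cm.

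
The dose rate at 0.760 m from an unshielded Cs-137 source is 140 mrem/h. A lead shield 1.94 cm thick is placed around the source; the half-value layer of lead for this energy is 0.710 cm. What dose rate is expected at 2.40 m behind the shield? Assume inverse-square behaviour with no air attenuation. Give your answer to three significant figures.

2.11 mrem/h

Distance alone: 140 × (0.760/2.40)² = 140 × 0.1003 = 14.04 mrem/h.
Shield: 1.94/0.710 = 2.732 half-value layers → attenuation 2^(−2.732) = 0.1505.
Combined: 14.04 × 0.1505 = 2.113 mrem/h.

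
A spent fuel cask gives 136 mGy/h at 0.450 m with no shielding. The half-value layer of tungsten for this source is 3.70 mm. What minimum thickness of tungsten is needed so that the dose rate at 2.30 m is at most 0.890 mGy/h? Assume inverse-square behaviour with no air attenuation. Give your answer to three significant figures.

At 2.30 m, distance alone gives (0.450/2.30)² = 0.03828, so 136 × 0.03828 = 5.206 mGy/h.
Further attenuation needed: 5.206/0.890 = 5.849.
n = log₂(5.849) = 2.548 half-value layers.
Thickness = 2.548 × 3.70 mm = 9.428 mm.

9.43 mm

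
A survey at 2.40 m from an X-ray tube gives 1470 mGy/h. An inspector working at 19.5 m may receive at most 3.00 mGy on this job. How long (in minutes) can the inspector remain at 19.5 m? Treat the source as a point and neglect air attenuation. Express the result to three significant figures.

By the inverse-square law, rate at 19.5 m:
1470 × (2.40/19.5)² = 1470 × 0.01515 = 22.27 mGy/h.
Stay time = 3.00 mGy ÷ 22.27 mGy/h = 0.1347 h = 8.082 min.

8.08 min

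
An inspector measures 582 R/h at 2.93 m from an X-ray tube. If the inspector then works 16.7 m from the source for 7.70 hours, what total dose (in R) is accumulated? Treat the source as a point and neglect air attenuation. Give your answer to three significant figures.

Applying the 1/r² law, rate at 16.7 m:
(2.93/16.7)² = 0.03078, so 582 × 0.03078 = 17.91 R/h.
Dose = rate × time = 17.91 R/h × 7.700 h = 137.9 R.

138 R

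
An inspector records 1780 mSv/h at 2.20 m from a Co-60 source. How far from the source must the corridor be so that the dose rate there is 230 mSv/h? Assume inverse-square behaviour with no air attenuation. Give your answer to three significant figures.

Applying the 1/r² law, d₂ = d₁·√(I₁/I₂).
I₁/I₂ = 1780/230 = 7.739, so d₂ = 2.20 × √7.739 = 6.120 m.

6.12 m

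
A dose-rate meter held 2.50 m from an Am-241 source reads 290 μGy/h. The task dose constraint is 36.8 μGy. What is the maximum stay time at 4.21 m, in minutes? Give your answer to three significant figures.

Since intensity falls as 1/r², rate at 4.21 m:
(2.50/4.21)² = 0.3526, so 290 × 0.3526 = 102.3 μGy/h.
Stay time = 36.8 μGy ÷ 102.3 μGy/h = 0.3597 h = 21.58 min.

21.6 min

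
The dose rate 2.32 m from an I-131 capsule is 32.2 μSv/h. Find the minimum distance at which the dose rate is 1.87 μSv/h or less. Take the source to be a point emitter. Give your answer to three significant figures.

9.63 m

Intensity scales as (d₁/d₂)², so d₂ = d₁·√(I₁/I₂).
I₁/I₂ = 32.2/1.87 = 17.22, so d₂ = 2.32 × √17.22 = 9.627 m.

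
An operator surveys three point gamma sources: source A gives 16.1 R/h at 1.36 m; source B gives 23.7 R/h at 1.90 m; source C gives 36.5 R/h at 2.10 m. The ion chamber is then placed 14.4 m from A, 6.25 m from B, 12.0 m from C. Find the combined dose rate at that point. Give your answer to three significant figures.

Each source contributes Iᵢ·(dᵢ/rᵢ)²; contributions add.
A: 16.1 × (1.36/14.4)² = 0.1436 R/h
B: 23.7 × (1.90/6.25)² = 2.190 R/h
C: 36.5 × (2.10/12.0)² = 1.118 R/h
Total = 0.1436 + 2.190 + 1.118 = 3.452 R/h.

3.45 R/h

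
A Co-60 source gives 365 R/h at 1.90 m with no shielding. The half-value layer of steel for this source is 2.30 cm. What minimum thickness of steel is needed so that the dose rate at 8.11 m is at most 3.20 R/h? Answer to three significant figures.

At 8.11 m, distance alone gives 365 × (1.90/8.11)² = 365 × 0.05489 = 20.03 R/h.
Further attenuation needed: 20.03/3.20 = 6.259.
n = log₂(6.259) = 2.646 half-value layers.
Thickness = 2.646 × 2.30 cm = 6.086 cm.

6.09 cm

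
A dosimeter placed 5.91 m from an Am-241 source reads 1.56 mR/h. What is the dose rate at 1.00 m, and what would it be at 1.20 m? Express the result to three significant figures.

54.5 mR/h; 37.8 mR/h

Using I₁d₁² = I₂d₂²,
At 1.00 m: 1.56 × (5.91/1.00)² = 1.56 × 34.93 = 54.49 mR/h
At 1.20 m: 54.49 × (1.00/1.20)² = 54.49 × 0.6944 = 37.84 mR/h.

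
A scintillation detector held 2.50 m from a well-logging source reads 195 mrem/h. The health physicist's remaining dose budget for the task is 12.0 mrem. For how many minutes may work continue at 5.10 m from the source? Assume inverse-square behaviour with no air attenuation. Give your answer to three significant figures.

15.4 min

Intensity scales as (d₁/d₂)², so rate at 5.10 m:
195 × (2.50/5.10)² = 195 × 0.2403 = 46.86 mrem/h.
Stay time = 12.0 mrem ÷ 46.86 mrem/h = 0.2561 h = 15.37 min.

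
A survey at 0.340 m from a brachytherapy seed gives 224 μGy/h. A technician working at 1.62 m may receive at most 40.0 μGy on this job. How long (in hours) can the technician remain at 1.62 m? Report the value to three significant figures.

4.05 h

By the inverse-square law, rate at 1.62 m:
(0.340/1.62)² = 0.04405, so 224 × 0.04405 = 9.867 μGy/h.
Stay time = 40.0 μGy ÷ 9.867 μGy/h = 4.054 h.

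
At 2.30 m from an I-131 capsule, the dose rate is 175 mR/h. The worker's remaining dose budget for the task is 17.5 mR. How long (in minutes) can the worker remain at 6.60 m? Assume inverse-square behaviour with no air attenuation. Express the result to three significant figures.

Since intensity falls as 1/r², rate at 6.60 m:
175 × (2.30/6.60)² = 175 × 0.1214 = 21.24 mR/h.
Stay time = 17.5 mR ÷ 21.24 mR/h = 0.8239 h = 49.43 min.

49.4 min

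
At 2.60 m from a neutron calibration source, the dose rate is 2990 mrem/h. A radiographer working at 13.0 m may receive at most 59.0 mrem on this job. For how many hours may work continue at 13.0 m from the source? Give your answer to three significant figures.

By the inverse-square law, rate at 13.0 m:
(2.60/13.0)² = 0.04000, so 2990 × 0.04000 = 119.6 mrem/h.
Stay time = 59.0 mrem ÷ 119.6 mrem/h = 0.4933 h.

0.493 h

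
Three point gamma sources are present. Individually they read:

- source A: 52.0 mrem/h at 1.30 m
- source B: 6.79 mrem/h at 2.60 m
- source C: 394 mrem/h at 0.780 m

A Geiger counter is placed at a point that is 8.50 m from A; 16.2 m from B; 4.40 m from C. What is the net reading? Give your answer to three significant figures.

By superposition, sum each source's inverse-square contribution:
A: 52.0 × (1.30/8.50)² = 1.216 mrem/h
B: 6.79 × (2.60/16.2)² = 0.1749 mrem/h
C: 394 × (0.780/4.40)² = 12.38 mrem/h
Total = 1.216 + 0.1749 + 12.38 = 13.77 mrem/h.

13.8 mrem/h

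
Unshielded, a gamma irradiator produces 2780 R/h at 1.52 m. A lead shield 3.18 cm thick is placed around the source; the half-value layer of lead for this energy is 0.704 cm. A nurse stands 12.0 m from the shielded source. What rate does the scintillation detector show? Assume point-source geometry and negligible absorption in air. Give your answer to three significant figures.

Distance alone: (1.52/12.0)² = 0.01604, so 2780 × 0.01604 = 44.59 R/h.
Shield: 3.18/0.704 = 4.517 half-value layers → attenuation 2^(−4.517) = 0.04368.
Combined: 44.59 × 0.04368 = 1.948 R/h.

1.95 R/h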